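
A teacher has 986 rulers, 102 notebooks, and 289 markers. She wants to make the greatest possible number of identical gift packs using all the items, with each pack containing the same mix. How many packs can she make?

17 packs

The pack count must divide each quantity, so the greatest is gcd(986, 102, 289).
986 = 2 × 17 × 29
102 = 2 × 3 × 17
289 = 17^2
gcd(986, 102, 289) = 17.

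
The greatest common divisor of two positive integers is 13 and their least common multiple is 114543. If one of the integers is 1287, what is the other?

1157

For two integers, gcd × lcm = product, so the other is (13 × 114543) / 1287 = 1489059 / 1287 = 1157.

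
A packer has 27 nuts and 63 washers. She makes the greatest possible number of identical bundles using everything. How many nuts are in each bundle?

3

Number of bundles = gcd(27, 63).
27 = 3^3
63 = 3^2 × 7
gcd(27, 63) = 3^2 = 9.
nuts per bundle = 27 / 9 = 3.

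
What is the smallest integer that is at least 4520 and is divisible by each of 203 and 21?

The integer must be a common multiple of 203 and 21, so a multiple of their LCM.
203 = 7 × 29
21 = 3 × 7
LCM(203, 21) = 3 × 7 × 29 = 609.
Smallest multiple of 609 that is ≥ 4520: ⌈4520/609⌉ × 609 = 8 × 609 = 4872.

4872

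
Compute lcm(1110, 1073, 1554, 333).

1110 = 2 × 3 × 5 × 37
1073 = 29 × 37
1554 = 2 × 3 × 7 × 37
333 = 3^2 × 37
LCM(1110, 1073, 1554, 333) = 2 × 3^2 × 5 × 7 × 29 × 37 = 675990.

675990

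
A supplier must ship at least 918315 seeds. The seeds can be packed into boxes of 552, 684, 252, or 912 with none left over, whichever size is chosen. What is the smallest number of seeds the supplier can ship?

The number of seeds must be a common multiple of 552, 684, 252, and 912, so a multiple of their LCM.
552 = 2^3 × 3 × 23
684 = 2^2 × 3^2 × 19
252 = 2^2 × 3^2 × 7
912 = 2^4 × 3 × 19
LCM(552, 684, 252, 912) = 2^4 × 3^2 × 7 × 19 × 23 = 440496.
Smallest multiple of 440496 that is ≥ 918315: ⌈918315/440496⌉ × 440496 = 3 × 440496 = 1321488.

1321488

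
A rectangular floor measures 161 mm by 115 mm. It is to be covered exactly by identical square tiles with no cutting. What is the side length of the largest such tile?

The tile side must divide both 161 and 115, so the largest is their gcd.
161 = 7 × 23
115 = 5 × 23
gcd(161, 115) = 23.

23 mm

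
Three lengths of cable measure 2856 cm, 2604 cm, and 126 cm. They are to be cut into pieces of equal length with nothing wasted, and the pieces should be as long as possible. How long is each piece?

Each piece length must divide every original length, so the longest possible is gcd(2856, 2604, 126).
2856 = 2^3 × 3 × 7 × 17
2604 = 2^2 × 3 × 7 × 31
126 = 2 × 3^2 × 7
gcd(2856, 2604, 126) = 2 × 3 × 7 = 42.

42 cm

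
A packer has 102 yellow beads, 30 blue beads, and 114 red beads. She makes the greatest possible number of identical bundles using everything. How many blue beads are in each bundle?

Number of bundles = gcd(102, 30, 114).
102 = 2 × 3 × 17
30 = 2 × 3 × 5
114 = 2 × 3 × 19
gcd(102, 30, 114) = 2 × 3 = 6.
blue beads per bundle = 30 / 6 = 5.

5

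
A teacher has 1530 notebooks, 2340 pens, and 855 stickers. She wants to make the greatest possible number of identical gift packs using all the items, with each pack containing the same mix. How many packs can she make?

45 packs

The pack count must divide each quantity, so the greatest is gcd(1530, 2340, 855).
1530 = 2 × 3^2 × 5 × 17
2340 = 2^2 × 3^2 × 5 × 13
855 = 3^2 × 5 × 19
gcd(1530, 2340, 855) = 3^2 × 5 = 45.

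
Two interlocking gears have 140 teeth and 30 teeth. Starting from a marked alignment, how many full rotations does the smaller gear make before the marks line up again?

14 rotations

The first common completion time is the LCM of the periods.
140 = 2^2 × 5 × 7
30 = 2 × 3 × 5
LCM(140, 30) = 2^2 × 3 × 5 × 7 = 420.
Rotations for period 30: 420 / 30 = 14.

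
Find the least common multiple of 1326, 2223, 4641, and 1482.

1326 = 2 × 3 × 13 × 17
2223 = 3^2 × 13 × 19
4641 = 3 × 7 × 13 × 17
1482 = 2 × 3 × 13 × 19
LCM(1326, 2223, 4641, 1482) = 2 × 3^2 × 7 × 13 × 17 × 19 = 529074.

529074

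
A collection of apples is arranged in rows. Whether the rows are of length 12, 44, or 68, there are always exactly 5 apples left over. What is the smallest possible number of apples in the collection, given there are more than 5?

2249

N − 5 must be a common multiple of 12, 44, and 68.
12 = 2^2 × 3
44 = 2^2 × 11
68 = 2^2 × 17
LCM(12, 44, 68) = 2^2 × 3 × 11 × 17 = 2244.
Smallest N > 5 is LCM + 5 = 2244 + 5 = 2249.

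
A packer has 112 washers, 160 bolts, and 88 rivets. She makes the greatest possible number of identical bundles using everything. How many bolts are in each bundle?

Number of bundles = gcd(112, 160, 88).
112 = 2^4 × 7
160 = 2^5 × 5
88 = 2^3 × 11
gcd(112, 160, 88) = 2^3 = 8.
bolts per bundle = 160 / 8 = 20.

20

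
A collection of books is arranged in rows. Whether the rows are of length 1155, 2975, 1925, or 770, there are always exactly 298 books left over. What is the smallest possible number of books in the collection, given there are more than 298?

196648

N − 298 must be a common multiple of 1155, 2975, 1925, and 770.
1155 = 3 × 5 × 7 × 11
2975 = 5^2 × 7 × 17
1925 = 5^2 × 7 × 11
770 = 2 × 5 × 7 × 11
LCM(1155, 2975, 1925, 770) = 2 × 3 × 5^2 × 7 × 11 × 17 = 196350.
Smallest N > 298 is LCM + 298 = 196350 + 298 = 196648.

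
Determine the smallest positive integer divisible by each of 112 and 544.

3808

112 = 2^4 × 7
544 = 2^5 × 17
LCM(112, 544) = 2^5 × 7 × 17 = 3808.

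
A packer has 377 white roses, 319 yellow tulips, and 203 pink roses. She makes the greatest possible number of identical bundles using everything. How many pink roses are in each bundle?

7

Number of bundles = gcd(377, 319, 203).
377 = 13 × 29
319 = 11 × 29
203 = 7 × 29
gcd(377, 319, 203) = 29.
pink roses per bundle = 203 / 29 = 7.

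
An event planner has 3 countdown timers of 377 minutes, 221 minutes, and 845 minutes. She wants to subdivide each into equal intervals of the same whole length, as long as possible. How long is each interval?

The interval must divide each timer length; the longest such is the gcd.
377 = 13 × 29
221 = 13 × 17
845 = 5 × 13^2
gcd(377, 221, 845) = 13.

13 minutes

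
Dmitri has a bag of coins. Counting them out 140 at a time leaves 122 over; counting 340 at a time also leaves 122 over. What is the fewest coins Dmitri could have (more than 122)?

N − 122 must be a common multiple of 140 and 340.
140 = 2^2 × 5 × 7
340 = 2^2 × 5 × 17
LCM(140, 340) = 2^2 × 5 × 7 × 17 = 2380.
Smallest N > 122 is LCM + 122 = 2380 + 122 = 2502.

2502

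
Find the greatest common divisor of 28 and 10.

28 = 2^2 × 7
10 = 2 × 5
gcd(28, 10) = 2.

2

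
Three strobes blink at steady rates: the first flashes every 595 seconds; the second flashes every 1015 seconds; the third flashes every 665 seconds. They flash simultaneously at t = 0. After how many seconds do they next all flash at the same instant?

The first simultaneous occurrence is after LCM of the individual periods.
595 = 5 × 7 × 17
1015 = 5 × 7 × 29
665 = 5 × 7 × 19
LCM(595, 1015, 665) = 5 × 7 × 17 × 19 × 29 = 327845.

327845 seconds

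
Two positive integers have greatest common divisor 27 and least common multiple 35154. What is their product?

For any two positive integers, gcd × lcm = product = 27 × 35154 = 949158.

949158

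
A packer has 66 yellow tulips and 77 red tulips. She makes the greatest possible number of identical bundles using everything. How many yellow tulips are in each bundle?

6

Number of bundles = gcd(66, 77).
66 = 2 × 3 × 11
77 = 7 × 11
gcd(66, 77) = 11.
yellow tulips per bundle = 66 / 11 = 6.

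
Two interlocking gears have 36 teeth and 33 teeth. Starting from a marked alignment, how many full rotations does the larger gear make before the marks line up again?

11 rotations

The first common completion time is the LCM of the periods.
36 = 2^2 × 3^2
33 = 3 × 11
LCM(36, 33) = 2^2 × 3^2 × 11 = 396.
Rotations for period 36: 396 / 36 = 11.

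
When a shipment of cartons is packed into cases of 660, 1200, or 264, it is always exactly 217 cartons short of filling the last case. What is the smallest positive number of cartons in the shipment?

Being 217 short of a full case of size k means N ≡ −217 (mod k), i.e. N + 217 is a multiple of each size.
660 = 2^2 × 3 × 5 × 11
1200 = 2^4 × 3 × 5^2
264 = 2^3 × 3 × 11
LCM(660, 1200, 264) = 2^4 × 3 × 5^2 × 11 = 13200.
Smallest positive N is 13200 − 217 = 12983.

12983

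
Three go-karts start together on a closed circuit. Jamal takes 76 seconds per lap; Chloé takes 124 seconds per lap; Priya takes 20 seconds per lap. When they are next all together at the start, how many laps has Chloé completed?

They are all back at their starting positions together after one LCM of the periods.
76 = 2^2 × 19
124 = 2^2 × 31
20 = 2^2 × 5
LCM(76, 124, 20) = 2^2 × 5 × 19 × 31 = 11780.
Laps for period 124: 11780 / 124 = 95.

95 laps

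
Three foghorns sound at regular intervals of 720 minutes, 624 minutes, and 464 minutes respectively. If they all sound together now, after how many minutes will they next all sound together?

We need the least common multiple of the intervals.
720 = 2^4 × 3^2 × 5
624 = 2^4 × 3 × 13
464 = 2^4 × 29
LCM(720, 624, 464) = 2^4 × 3^2 × 5 × 13 × 29 = 271440.

271440 minutes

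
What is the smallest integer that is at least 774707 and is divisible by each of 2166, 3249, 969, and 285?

1104660

The integer must be a common multiple of 2166, 3249, 969, and 285, so a multiple of their LCM.
2166 = 2 × 3 × 19^2
3249 = 3^2 × 19^2
969 = 3 × 17 × 19
285 = 3 × 5 × 19
LCM(2166, 3249, 969, 285) = 2 × 3^2 × 5 × 17 × 19^2 = 552330.
Smallest multiple of 552330 that is ≥ 774707: ⌈774707/552330⌉ × 552330 = 2 × 552330 = 1104660.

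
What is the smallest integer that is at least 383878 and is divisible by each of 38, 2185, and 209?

The integer must be a common multiple of 38, 2185, and 209, so a multiple of their LCM.
38 = 2 × 19
2185 = 5 × 19 × 23
209 = 11 × 19
LCM(38, 2185, 209) = 2 × 5 × 11 × 19 × 23 = 48070.
Smallest multiple of 48070 that is ≥ 383878: ⌈383878/48070⌉ × 48070 = 8 × 48070 = 384560.

384560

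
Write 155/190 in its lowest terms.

31/38

155 = 5 × 31
190 = 2 × 5 × 19
gcd(155, 190) = 5.
Divide numerator and denominator by 5: 155/190 = 31/38.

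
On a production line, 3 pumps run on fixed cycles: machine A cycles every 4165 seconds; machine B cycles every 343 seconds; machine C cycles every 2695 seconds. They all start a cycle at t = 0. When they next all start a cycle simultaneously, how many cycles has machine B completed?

All finish a whole number of cycles simultaneously at t = LCM of the periods.
4165 = 5 × 7^2 × 17
343 = 7^3
2695 = 5 × 7^2 × 11
LCM(4165, 343, 2695) = 5 × 7^3 × 11 × 17 = 320705.
Cycles for period 343: 320705 / 343 = 935.

935 cycles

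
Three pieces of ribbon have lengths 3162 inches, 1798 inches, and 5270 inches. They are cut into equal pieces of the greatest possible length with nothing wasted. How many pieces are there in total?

Piece length = gcd(3162, 1798, 5270).
3162 = 2 × 3 × 17 × 31
1798 = 2 × 29 × 31
5270 = 2 × 5 × 17 × 31
gcd(3162, 1798, 5270) = 2 × 31 = 62.
Total pieces = 3162/62 + 1798/62 + 5270/62 = 51 + 29 + 85 = 165.

165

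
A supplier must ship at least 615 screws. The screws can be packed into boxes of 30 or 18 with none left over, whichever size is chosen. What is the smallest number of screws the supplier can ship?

630

The number of screws must be a common multiple of 30 and 18, so a multiple of their LCM.
30 = 2 × 3 × 5
18 = 2 × 3^2
LCM(30, 18) = 2 × 3^2 × 5 = 90.
Smallest multiple of 90 that is ≥ 615: ⌈615/90⌉ × 90 = 7 × 90 = 630.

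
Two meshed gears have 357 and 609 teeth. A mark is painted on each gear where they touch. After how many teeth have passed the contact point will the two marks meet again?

10353 teeth

The first simultaneous occurrence is after LCM of the individual periods.
357 = 3 × 7 × 17
609 = 3 × 7 × 29
LCM(357, 609) = 3 × 7 × 17 × 29 = 10353.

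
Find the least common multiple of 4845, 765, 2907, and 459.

43605

4845 = 3 × 5 × 17 × 19
765 = 3^2 × 5 × 17
2907 = 3^2 × 17 × 19
459 = 3^3 × 17
LCM(4845, 765, 2907, 459) = 3^3 × 5 × 17 × 19 = 43605.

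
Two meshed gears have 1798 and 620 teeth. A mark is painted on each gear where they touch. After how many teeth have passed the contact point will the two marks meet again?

17980 teeth

They coincide at every common multiple of the periods; the first is the LCM.
1798 = 2 × 29 × 31
620 = 2^2 × 5 × 31
LCM(1798, 620) = 2^2 × 5 × 29 × 31 = 17980.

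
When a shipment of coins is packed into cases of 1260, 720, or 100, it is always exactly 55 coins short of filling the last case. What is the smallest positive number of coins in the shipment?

Being 55 short of a full case of size k means N ≡ −55 (mod k), i.e. N + 55 is a multiple of each size.
1260 = 2^2 × 3^2 × 5 × 7
720 = 2^4 × 3^2 × 5
100 = 2^2 × 5^2
LCM(1260, 720, 100) = 2^4 × 3^2 × 5^2 × 7 = 25200.
Smallest positive N is 25200 − 55 = 25145.

25145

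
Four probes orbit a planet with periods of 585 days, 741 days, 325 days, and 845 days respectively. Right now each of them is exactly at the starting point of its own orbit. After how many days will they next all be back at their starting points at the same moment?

722475 days

The first simultaneous occurrence is after LCM of the individual periods.
585 = 3^2 × 5 × 13
741 = 3 × 13 × 19
325 = 5^2 × 13
845 = 5 × 13^2
LCM(585, 741, 325, 845) = 3^2 × 5^2 × 13^2 × 19 = 722475.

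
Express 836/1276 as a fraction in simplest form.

836 = 2^2 × 11 × 19
1276 = 2^2 × 11 × 29
gcd(836, 1276) = 2^2 × 11 = 44.
Divide numerator and denominator by 44: 836/1276 = 19/29.

19/29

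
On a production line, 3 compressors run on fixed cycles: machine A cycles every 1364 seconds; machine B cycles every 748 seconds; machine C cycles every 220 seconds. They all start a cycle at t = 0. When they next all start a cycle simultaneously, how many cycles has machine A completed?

85 cycles

They are all back at their starting positions together after one LCM of the periods.
1364 = 2^2 × 11 × 31
748 = 2^2 × 11 × 17
220 = 2^2 × 5 × 11
LCM(1364, 748, 220) = 2^2 × 5 × 11 × 17 × 31 = 115940.
Cycles for period 1364: 115940 / 1364 = 85.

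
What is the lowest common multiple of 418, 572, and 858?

418 = 2 × 11 × 19
572 = 2^2 × 11 × 13
858 = 2 × 3 × 11 × 13
LCM(418, 572, 858) = 2^2 × 3 × 11 × 13 × 19 = 32604.

32604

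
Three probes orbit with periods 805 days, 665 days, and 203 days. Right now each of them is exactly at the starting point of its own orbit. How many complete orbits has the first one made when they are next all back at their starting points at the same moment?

They are all back at their starting positions together after one LCM of the periods.
805 = 5 × 7 × 23
665 = 5 × 7 × 19
203 = 7 × 29
LCM(805, 665, 203) = 5 × 7 × 19 × 23 × 29 = 443555.
Orbits for period 805: 443555 / 805 = 551.

551 orbits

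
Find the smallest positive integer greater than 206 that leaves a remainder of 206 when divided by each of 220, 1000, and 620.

341206

N − 206 must be a common multiple of 220, 1000, and 620.
220 = 2^2 × 5 × 11
1000 = 2^3 × 5^3
620 = 2^2 × 5 × 31
LCM(220, 1000, 620) = 2^3 × 5^3 × 11 × 31 = 341000.
Smallest N > 206 is LCM + 206 = 341000 + 206 = 341206.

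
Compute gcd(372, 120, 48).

372 = 2^2 × 3 × 31
120 = 2^3 × 3 × 5
48 = 2^4 × 3
gcd(372, 120, 48) = 2^2 × 3 = 12.

12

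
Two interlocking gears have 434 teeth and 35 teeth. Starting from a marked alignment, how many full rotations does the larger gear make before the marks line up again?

The first common completion time is the LCM of the periods.
434 = 2 × 7 × 31
35 = 5 × 7
LCM(434, 35) = 2 × 5 × 7 × 31 = 2170.
Rotations for period 434: 2170 / 434 = 5.

5 rotations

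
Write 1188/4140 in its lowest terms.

1188 = 2^2 × 3^3 × 11
4140 = 2^2 × 3^2 × 5 × 23
gcd(1188, 4140) = 2^2 × 3^2 = 36.
Divide numerator and denominator by 36: 1188/4140 = 33/115.

33/115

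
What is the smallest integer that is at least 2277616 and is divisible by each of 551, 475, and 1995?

The integer must be a common multiple of 551, 475, and 1995, so a multiple of their LCM.
551 = 19 × 29
475 = 5^2 × 19
1995 = 3 × 5 × 7 × 19
LCM(551, 475, 1995) = 3 × 5^2 × 7 × 19 × 29 = 289275.
Smallest multiple of 289275 that is ≥ 2277616: ⌈2277616/289275⌉ × 289275 = 8 × 289275 = 2314200.

2314200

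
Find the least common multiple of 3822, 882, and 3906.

3822 = 2 × 3 × 7^2 × 13
882 = 2 × 3^2 × 7^2
3906 = 2 × 3^2 × 7 × 31
LCM(3822, 882, 3906) = 2 × 3^2 × 7^2 × 13 × 31 = 355446.

355446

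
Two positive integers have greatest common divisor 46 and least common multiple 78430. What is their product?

For any two positive integers, gcd × lcm = product = 46 × 78430 = 3607780.

3607780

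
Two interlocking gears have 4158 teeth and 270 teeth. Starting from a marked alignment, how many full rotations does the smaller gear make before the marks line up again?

77 rotations

The first common completion time is the LCM of the periods.
4158 = 2 × 3^3 × 7 × 11
270 = 2 × 3^3 × 5
LCM(4158, 270) = 2 × 3^3 × 5 × 7 × 11 = 20790.
Rotations for period 270: 20790 / 270 = 77.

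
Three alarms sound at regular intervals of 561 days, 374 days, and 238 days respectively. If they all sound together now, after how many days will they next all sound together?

7854 days

We need the least common multiple of the intervals.
561 = 3 × 11 × 17
374 = 2 × 11 × 17
238 = 2 × 7 × 17
LCM(561, 374, 238) = 2 × 3 × 7 × 11 × 17 = 7854.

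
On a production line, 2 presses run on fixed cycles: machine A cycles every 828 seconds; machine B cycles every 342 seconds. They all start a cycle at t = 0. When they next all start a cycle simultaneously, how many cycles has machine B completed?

46 cycles

The first common completion time is the LCM of the periods.
828 = 2^2 × 3^2 × 23
342 = 2 × 3^2 × 19
LCM(828, 342) = 2^2 × 3^2 × 19 × 23 = 15732.
Cycles for period 342: 15732 / 342 = 46.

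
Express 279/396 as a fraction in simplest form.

279 = 3^2 × 31
396 = 2^2 × 3^2 × 11
gcd(279, 396) = 3^2 = 9.
Divide numerator and denominator by 9: 279/396 = 31/44.

31/44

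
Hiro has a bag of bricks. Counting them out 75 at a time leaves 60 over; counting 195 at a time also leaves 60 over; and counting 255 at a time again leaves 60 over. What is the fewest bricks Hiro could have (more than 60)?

16635

N − 60 must be a common multiple of 75, 195, and 255.
75 = 3 × 5^2
195 = 3 × 5 × 13
255 = 3 × 5 × 17
LCM(75, 195, 255) = 3 × 5^2 × 13 × 17 = 16575.
Smallest N > 60 is LCM + 60 = 16575 + 60 = 16635.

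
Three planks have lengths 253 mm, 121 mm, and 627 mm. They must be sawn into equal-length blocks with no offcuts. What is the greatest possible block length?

11 mm

This is the greatest common divisor of 253, 121, and 627.
253 = 11 × 23
121 = 11^2
627 = 3 × 11 × 19
gcd(253, 121, 627) = 11.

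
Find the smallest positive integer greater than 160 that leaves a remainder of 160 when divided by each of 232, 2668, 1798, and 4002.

496408

N − 160 must be a common multiple of 232, 2668, 1798, and 4002.
232 = 2^3 × 29
2668 = 2^2 × 23 × 29
1798 = 2 × 29 × 31
4002 = 2 × 3 × 23 × 29
LCM(232, 2668, 1798, 4002) = 2^3 × 3 × 23 × 29 × 31 = 496248.
Smallest N > 160 is LCM + 160 = 496248 + 160 = 496408.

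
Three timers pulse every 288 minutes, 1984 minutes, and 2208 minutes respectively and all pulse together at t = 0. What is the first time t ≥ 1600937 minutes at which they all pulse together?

1642752 minutes

Joint pulses occur at multiples of LCM(288, 1984, 2208).
288 = 2^5 × 3^2
1984 = 2^6 × 31
2208 = 2^5 × 3 × 23
LCM(288, 1984, 2208) = 2^6 × 3^2 × 23 × 31 = 410688.
Smallest multiple of 410688 that is ≥ 1600937: ⌈1600937/410688⌉ × 410688 = 4 × 410688 = 1642752.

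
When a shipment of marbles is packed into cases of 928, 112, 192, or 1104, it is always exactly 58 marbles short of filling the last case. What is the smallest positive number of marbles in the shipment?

896390

Being 58 short of a full case of size k means N ≡ −58 (mod k), i.e. N + 58 is a multiple of each size.
928 = 2^5 × 29
112 = 2^4 × 7
192 = 2^6 × 3
1104 = 2^4 × 3 × 23
LCM(928, 112, 192, 1104) = 2^6 × 3 × 7 × 23 × 29 = 896448.
Smallest positive N is 896448 − 58 = 896390.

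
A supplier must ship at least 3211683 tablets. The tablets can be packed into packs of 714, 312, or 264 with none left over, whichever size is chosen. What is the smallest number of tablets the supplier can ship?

The number of tablets must be a common multiple of 714, 312, and 264, so a multiple of their LCM.
714 = 2 × 3 × 7 × 17
312 = 2^3 × 3 × 13
264 = 2^3 × 3 × 11
LCM(714, 312, 264) = 2^3 × 3 × 7 × 11 × 13 × 17 = 408408.
Smallest multiple of 408408 that is ≥ 3211683: ⌈3211683/408408⌉ × 408408 = 8 × 408408 = 3267264.

3267264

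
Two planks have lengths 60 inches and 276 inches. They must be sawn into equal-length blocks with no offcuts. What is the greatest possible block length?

The block length must divide every plank, so the greatest is gcd(60, 276).
60 = 2^2 × 3 × 5
276 = 2^2 × 3 × 23
gcd(60, 276) = 2^2 × 3 = 12.

12 inches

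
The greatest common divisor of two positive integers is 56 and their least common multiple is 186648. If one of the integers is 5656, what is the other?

For two integers, gcd × lcm = product, so the other is (56 × 186648) / 5656 = 10452288 / 5656 = 1848.

1848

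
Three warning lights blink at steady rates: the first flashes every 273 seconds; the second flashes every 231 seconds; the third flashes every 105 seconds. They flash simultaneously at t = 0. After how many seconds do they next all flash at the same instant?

15015 seconds

They coincide at every common multiple of the periods; the first is the LCM.
273 = 3 × 7 × 13
231 = 3 × 7 × 11
105 = 3 × 5 × 7
LCM(273, 231, 105) = 3 × 5 × 7 × 11 × 13 = 15015.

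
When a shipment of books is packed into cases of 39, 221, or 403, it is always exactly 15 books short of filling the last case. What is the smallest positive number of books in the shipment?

20538

Being 15 short of a full case of size k means N ≡ −15 (mod k), i.e. N + 15 is a multiple of each size.
39 = 3 × 13
221 = 13 × 17
403 = 13 × 31
LCM(39, 221, 403) = 3 × 13 × 17 × 31 = 20553.
Smallest positive N is 20553 − 15 = 20538.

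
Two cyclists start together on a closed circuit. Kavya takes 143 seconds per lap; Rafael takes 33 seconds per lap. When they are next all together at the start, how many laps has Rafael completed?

All finish a whole number of cycles simultaneously at t = LCM of the periods.
143 = 11 × 13
33 = 3 × 11
LCM(143, 33) = 3 × 11 × 13 = 429.
Laps for period 33: 429 / 33 = 13.

13 laps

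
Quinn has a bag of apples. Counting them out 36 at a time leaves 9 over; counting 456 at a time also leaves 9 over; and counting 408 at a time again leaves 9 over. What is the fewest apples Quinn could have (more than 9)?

23265

N − 9 must be a common multiple of 36, 456, and 408.
36 = 2^2 × 3^2
456 = 2^3 × 3 × 19
408 = 2^3 × 3 × 17
LCM(36, 456, 408) = 2^3 × 3^2 × 17 × 19 = 23256.
Smallest N > 9 is LCM + 9 = 23256 + 9 = 23265.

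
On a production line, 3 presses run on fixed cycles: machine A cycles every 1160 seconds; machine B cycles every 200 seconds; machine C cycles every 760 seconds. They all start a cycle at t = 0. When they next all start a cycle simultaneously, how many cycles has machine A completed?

The first common completion time is the LCM of the periods.
1160 = 2^3 × 5 × 29
200 = 2^3 × 5^2
760 = 2^3 × 5 × 19
LCM(1160, 200, 760) = 2^3 × 5^2 × 19 × 29 = 110200.
Cycles for period 1160: 110200 / 1160 = 95.

95 cycles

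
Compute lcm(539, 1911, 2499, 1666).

539 = 7^2 × 11
1911 = 3 × 7^2 × 13
2499 = 3 × 7^2 × 17
1666 = 2 × 7^2 × 17
LCM(539, 1911, 2499, 1666) = 2 × 3 × 7^2 × 11 × 13 × 17 = 714714.

714714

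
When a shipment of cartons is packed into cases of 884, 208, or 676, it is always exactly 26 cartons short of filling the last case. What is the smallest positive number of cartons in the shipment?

45942

Being 26 short of a full case of size k means N ≡ −26 (mod k), i.e. N + 26 is a multiple of each size.
884 = 2^2 × 13 × 17
208 = 2^4 × 13
676 = 2^2 × 13^2
LCM(884, 208, 676) = 2^4 × 13^2 × 17 = 45968.
Smallest positive N is 45968 − 26 = 45942.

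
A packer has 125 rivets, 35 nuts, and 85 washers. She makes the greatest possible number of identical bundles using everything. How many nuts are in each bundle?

7

Number of bundles = gcd(125, 35, 85).
125 = 5^3
35 = 5 × 7
85 = 5 × 17
gcd(125, 35, 85) = 5.
nuts per bundle = 35 / 5 = 7.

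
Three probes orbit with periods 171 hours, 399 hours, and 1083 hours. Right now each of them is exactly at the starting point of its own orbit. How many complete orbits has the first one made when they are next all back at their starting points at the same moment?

The first common completion time is the LCM of the periods.
171 = 3^2 × 19
399 = 3 × 7 × 19
1083 = 3 × 19^2
LCM(171, 399, 1083) = 3^2 × 7 × 19^2 = 22743.
Orbits for period 171: 22743 / 171 = 133.

133 orbits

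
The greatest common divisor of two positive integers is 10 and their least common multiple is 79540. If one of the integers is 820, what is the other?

970

For two integers, gcd × lcm = product, so the other is (10 × 79540) / 820 = 795400 / 820 = 970.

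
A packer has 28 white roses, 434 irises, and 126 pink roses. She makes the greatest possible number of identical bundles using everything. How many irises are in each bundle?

31

Number of bundles = gcd(28, 434, 126).
28 = 2^2 × 7
434 = 2 × 7 × 31
126 = 2 × 3^2 × 7
gcd(28, 434, 126) = 2 × 7 = 14.
irises per bundle = 434 / 14 = 31.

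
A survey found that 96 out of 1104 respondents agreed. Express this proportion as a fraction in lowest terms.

2/23

96 = 2^5 × 3
1104 = 2^4 × 3 × 23
gcd(96, 1104) = 2^4 × 3 = 48.
Divide numerator and denominator by 48: 96/1104 = 2/23.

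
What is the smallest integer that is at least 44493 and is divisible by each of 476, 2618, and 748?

The integer must be a common multiple of 476, 2618, and 748, so a multiple of their LCM.
476 = 2^2 × 7 × 17
2618 = 2 × 7 × 11 × 17
748 = 2^2 × 11 × 17
LCM(476, 2618, 748) = 2^2 × 7 × 11 × 17 = 5236.
Smallest multiple of 5236 that is ≥ 44493: ⌈44493/5236⌉ × 5236 = 9 × 5236 = 47124.

47124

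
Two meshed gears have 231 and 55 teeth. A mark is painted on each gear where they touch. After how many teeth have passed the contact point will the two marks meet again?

1155 teeth

The first simultaneous occurrence is after LCM of the individual periods.
231 = 3 × 7 × 11
55 = 5 × 11
LCM(231, 55) = 3 × 5 × 7 × 11 = 1155.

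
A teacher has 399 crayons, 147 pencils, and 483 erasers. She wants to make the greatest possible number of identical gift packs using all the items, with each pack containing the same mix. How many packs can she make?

21 packs

The pack count must divide each quantity, so the greatest is gcd(399, 147, 483).
399 = 3 × 7 × 19
147 = 3 × 7^2
483 = 3 × 7 × 23
gcd(399, 147, 483) = 3 × 7 = 21.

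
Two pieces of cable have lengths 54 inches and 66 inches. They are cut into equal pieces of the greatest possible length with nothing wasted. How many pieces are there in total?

Piece length = gcd(54, 66).
54 = 2 × 3^3
66 = 2 × 3 × 11
gcd(54, 66) = 2 × 3 = 6.
Total pieces = 54/6 + 66/6 = 9 + 11 = 20.

20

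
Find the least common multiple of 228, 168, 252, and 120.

47880

228 = 2^2 × 3 × 19
168 = 2^3 × 3 × 7
252 = 2^2 × 3^2 × 7
120 = 2^3 × 3 × 5
LCM(228, 168, 252, 120) = 2^3 × 3^2 × 5 × 7 × 19 = 47880.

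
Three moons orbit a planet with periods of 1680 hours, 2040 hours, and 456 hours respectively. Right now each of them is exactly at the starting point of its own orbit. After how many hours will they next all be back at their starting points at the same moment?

We need the least common multiple of the intervals.
1680 = 2^4 × 3 × 5 × 7
2040 = 2^3 × 3 × 5 × 17
456 = 2^3 × 3 × 19
LCM(1680, 2040, 456) = 2^4 × 3 × 5 × 7 × 17 × 19 = 542640.

542640 hours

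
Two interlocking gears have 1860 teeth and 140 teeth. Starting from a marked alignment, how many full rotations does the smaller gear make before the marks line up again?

93 rotations

All finish a whole number of cycles simultaneously at t = LCM of the periods.
1860 = 2^2 × 3 × 5 × 31
140 = 2^2 × 5 × 7
LCM(1860, 140) = 2^2 × 3 × 5 × 7 × 31 = 13020.
Rotations for period 140: 13020 / 140 = 93.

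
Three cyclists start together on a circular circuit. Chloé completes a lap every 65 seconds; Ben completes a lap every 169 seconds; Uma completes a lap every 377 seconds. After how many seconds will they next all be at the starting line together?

They coincide at every common multiple of the periods; the first is the LCM.
65 = 5 × 13
169 = 13^2
377 = 13 × 29
LCM(65, 169, 377) = 5 × 13^2 × 29 = 24505.

24505 seconds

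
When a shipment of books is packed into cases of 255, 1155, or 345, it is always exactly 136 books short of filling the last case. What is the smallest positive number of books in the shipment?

Being 136 short of a full case of size k means N ≡ −136 (mod k), i.e. N + 136 is a multiple of each size.
255 = 3 × 5 × 17
1155 = 3 × 5 × 7 × 11
345 = 3 × 5 × 23
LCM(255, 1155, 345) = 3 × 5 × 7 × 11 × 17 × 23 = 451605.
Smallest positive N is 451605 − 136 = 451469.

451469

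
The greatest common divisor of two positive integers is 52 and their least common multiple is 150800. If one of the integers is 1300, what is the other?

6032

For two integers, gcd × lcm = product, so the other is (52 × 150800) / 1300 = 7841600 / 1300 = 6032.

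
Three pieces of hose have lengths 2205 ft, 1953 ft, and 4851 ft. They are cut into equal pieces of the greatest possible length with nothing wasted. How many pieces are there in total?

Piece length = gcd(2205, 1953, 4851).
2205 = 3^2 × 5 × 7^2
1953 = 3^2 × 7 × 31
4851 = 3^2 × 7^2 × 11
gcd(2205, 1953, 4851) = 3^2 × 7 = 63.
Total pieces = 2205/63 + 1953/63 + 4851/63 = 35 + 31 + 77 = 143.

143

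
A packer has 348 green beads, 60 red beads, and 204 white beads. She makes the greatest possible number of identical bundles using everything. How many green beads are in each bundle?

Number of bundles = gcd(348, 60, 204).
348 = 2^2 × 3 × 29
60 = 2^2 × 3 × 5
204 = 2^2 × 3 × 17
gcd(348, 60, 204) = 2^2 × 3 = 12.
green beads per bundle = 348 / 12 = 29.

29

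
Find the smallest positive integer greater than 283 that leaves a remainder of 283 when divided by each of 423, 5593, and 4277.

N − 283 must be a common multiple of 423, 5593, and 4277.
423 = 3^2 × 47
5593 = 7 × 17 × 47
4277 = 7 × 13 × 47
LCM(423, 5593, 4277) = 3^2 × 7 × 13 × 17 × 47 = 654381.
Smallest N > 283 is LCM + 283 = 654381 + 283 = 654664.

654664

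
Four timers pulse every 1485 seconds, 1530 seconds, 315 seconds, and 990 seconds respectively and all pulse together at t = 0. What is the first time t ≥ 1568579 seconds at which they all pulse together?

1767150 seconds

Joint pulses occur at multiples of LCM(1485, 1530, 315, 990).
1485 = 3^3 × 5 × 11
1530 = 2 × 3^2 × 5 × 17
315 = 3^2 × 5 × 7
990 = 2 × 3^2 × 5 × 11
LCM(1485, 1530, 315, 990) = 2 × 3^3 × 5 × 7 × 11 × 17 = 353430.
Smallest multiple of 353430 that is ≥ 1568579: ⌈1568579/353430⌉ × 353430 = 5 × 353430 = 1767150.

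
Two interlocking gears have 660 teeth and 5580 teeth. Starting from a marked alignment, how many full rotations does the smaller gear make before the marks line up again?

The first common completion time is the LCM of the periods.
660 = 2^2 × 3 × 5 × 11
5580 = 2^2 × 3^2 × 5 × 31
LCM(660, 5580) = 2^2 × 3^2 × 5 × 11 × 31 = 61380.
Rotations for period 660: 61380 / 660 = 93.

93 rotations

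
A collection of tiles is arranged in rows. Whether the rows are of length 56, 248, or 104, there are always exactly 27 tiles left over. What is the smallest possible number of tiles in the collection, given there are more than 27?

N − 27 must be a common multiple of 56, 248, and 104.
56 = 2^3 × 7
248 = 2^3 × 31
104 = 2^3 × 13
LCM(56, 248, 104) = 2^3 × 7 × 13 × 31 = 22568.
Smallest N > 27 is LCM + 27 = 22568 + 27 = 22595.

22595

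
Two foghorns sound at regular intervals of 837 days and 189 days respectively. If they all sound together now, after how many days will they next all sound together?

5859 days

The first simultaneous occurrence is after LCM of the individual periods.
837 = 3^3 × 31
189 = 3^3 × 7
LCM(837, 189) = 3^3 × 7 × 31 = 5859.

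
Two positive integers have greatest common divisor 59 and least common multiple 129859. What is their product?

7661681

For any two positive integers, gcd × lcm = product = 59 × 129859 = 7661681.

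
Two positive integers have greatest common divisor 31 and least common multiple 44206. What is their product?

1370386

For any two positive integers, gcd × lcm = product = 31 × 44206 = 1370386.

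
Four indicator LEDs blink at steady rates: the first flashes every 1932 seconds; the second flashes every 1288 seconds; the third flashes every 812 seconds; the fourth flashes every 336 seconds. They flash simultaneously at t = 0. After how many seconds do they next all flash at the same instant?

They coincide at every common multiple of the periods; the first is the LCM.
1932 = 2^2 × 3 × 7 × 23
1288 = 2^3 × 7 × 23
812 = 2^2 × 7 × 29
336 = 2^4 × 3 × 7
LCM(1932, 1288, 812, 336) = 2^4 × 3 × 7 × 23 × 29 = 224112.

224112 seconds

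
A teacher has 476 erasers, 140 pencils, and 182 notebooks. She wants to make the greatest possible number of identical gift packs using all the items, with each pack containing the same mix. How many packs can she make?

14 packs

The pack count must divide each quantity, so the greatest is gcd(476, 140, 182).
476 = 2^2 × 7 × 17
140 = 2^2 × 5 × 7
182 = 2 × 7 × 13
gcd(476, 140, 182) = 2 × 7 = 14.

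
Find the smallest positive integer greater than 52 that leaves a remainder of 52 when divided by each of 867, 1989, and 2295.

507247

N − 52 must be a common multiple of 867, 1989, and 2295.
867 = 3 × 17^2
1989 = 3^2 × 13 × 17
2295 = 3^3 × 5 × 17
LCM(867, 1989, 2295) = 3^3 × 5 × 13 × 17^2 = 507195.
Smallest N > 52 is LCM + 52 = 507195 + 52 = 507247.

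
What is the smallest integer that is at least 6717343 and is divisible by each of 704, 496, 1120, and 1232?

The integer must be a common multiple of 704, 496, 1120, and 1232, so a multiple of their LCM.
704 = 2^6 × 11
496 = 2^4 × 31
1120 = 2^5 × 5 × 7
1232 = 2^4 × 7 × 11
LCM(704, 496, 1120, 1232) = 2^6 × 5 × 7 × 11 × 31 = 763840.
Smallest multiple of 763840 that is ≥ 6717343: ⌈6717343/763840⌉ × 763840 = 9 × 763840 = 6874560.

6874560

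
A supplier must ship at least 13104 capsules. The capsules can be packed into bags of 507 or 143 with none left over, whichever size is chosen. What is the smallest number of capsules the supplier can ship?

The number of capsules must be a common multiple of 507 and 143, so a multiple of their LCM.
507 = 3 × 13^2
143 = 11 × 13
LCM(507, 143) = 3 × 11 × 13^2 = 5577.
Smallest multiple of 5577 that is ≥ 13104: ⌈13104/5577⌉ × 5577 = 3 × 5577 = 16731.

16731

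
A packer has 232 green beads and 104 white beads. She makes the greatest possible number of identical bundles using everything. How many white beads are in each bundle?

13

Number of bundles = gcd(232, 104).
232 = 2^3 × 29
104 = 2^3 × 13
gcd(232, 104) = 2^3 = 8.
white beads per bundle = 104 / 8 = 13.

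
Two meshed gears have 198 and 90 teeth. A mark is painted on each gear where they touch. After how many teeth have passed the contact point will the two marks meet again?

We need the least common multiple of the intervals.
198 = 2 × 3^2 × 11
90 = 2 × 3^2 × 5
LCM(198, 90) = 2 × 3^2 × 5 × 11 = 990.

990 teeth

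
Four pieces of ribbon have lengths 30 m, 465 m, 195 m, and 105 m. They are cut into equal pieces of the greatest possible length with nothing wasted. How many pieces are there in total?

Piece length = gcd(30, 465, 195, 105).
30 = 2 × 3 × 5
465 = 3 × 5 × 31
195 = 3 × 5 × 13
105 = 3 × 5 × 7
gcd(30, 465, 195, 105) = 3 × 5 = 15.
Total pieces = 30/15 + 465/15 + 195/15 + 105/15 = 2 + 31 + 13 + 7 = 53.

53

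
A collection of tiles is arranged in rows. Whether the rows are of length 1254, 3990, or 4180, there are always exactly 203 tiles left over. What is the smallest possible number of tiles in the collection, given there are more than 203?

87983

N − 203 must be a common multiple of 1254, 3990, and 4180.
1254 = 2 × 3 × 11 × 19
3990 = 2 × 3 × 5 × 7 × 19
4180 = 2^2 × 5 × 11 × 19
LCM(1254, 3990, 4180) = 2^2 × 3 × 5 × 7 × 11 × 19 = 87780.
Smallest N > 203 is LCM + 203 = 87780 + 203 = 87983.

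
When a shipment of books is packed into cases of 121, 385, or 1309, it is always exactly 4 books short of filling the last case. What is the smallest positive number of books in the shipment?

71991

Being 4 short of a full case of size k means N ≡ −4 (mod k), i.e. N + 4 is a multiple of each size.
121 = 11^2
385 = 5 × 7 × 11
1309 = 7 × 11 × 17
LCM(121, 385, 1309) = 5 × 7 × 11^2 × 17 = 71995.
Smallest positive N is 71995 − 4 = 71991.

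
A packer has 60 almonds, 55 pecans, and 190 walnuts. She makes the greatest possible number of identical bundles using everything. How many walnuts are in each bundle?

38

Number of bundles = gcd(60, 55, 190).
60 = 2^2 × 3 × 5
55 = 5 × 11
190 = 2 × 5 × 19
gcd(60, 55, 190) = 5.
walnuts per bundle = 190 / 5 = 38.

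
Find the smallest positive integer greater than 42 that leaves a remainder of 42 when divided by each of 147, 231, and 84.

6510

N − 42 must be a common multiple of 147, 231, and 84.
147 = 3 × 7^2
231 = 3 × 7 × 11
84 = 2^2 × 3 × 7
LCM(147, 231, 84) = 2^2 × 3 × 7^2 × 11 = 6468.
Smallest N > 42 is LCM + 42 = 6468 + 42 = 6510.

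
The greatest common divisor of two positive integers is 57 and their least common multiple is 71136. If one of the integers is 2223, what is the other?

1824

For two integers, gcd × lcm = product, so the other is (57 × 71136) / 2223 = 4054752 / 2223 = 1824.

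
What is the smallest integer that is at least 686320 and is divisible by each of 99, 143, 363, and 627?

806949

The integer must be a common multiple of 99, 143, 363, and 627, so a multiple of their LCM.
99 = 3^2 × 11
143 = 11 × 13
363 = 3 × 11^2
627 = 3 × 11 × 19
LCM(99, 143, 363, 627) = 3^2 × 11^2 × 13 × 19 = 268983.
Smallest multiple of 268983 that is ≥ 686320: ⌈686320/268983⌉ × 268983 = 3 × 268983 = 806949.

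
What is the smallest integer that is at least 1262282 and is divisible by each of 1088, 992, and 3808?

1416576

The integer must be a common multiple of 1088, 992, and 3808, so a multiple of their LCM.
1088 = 2^6 × 17
992 = 2^5 × 31
3808 = 2^5 × 7 × 17
LCM(1088, 992, 3808) = 2^6 × 7 × 17 × 31 = 236096.
Smallest multiple of 236096 that is ≥ 1262282: ⌈1262282/236096⌉ × 236096 = 6 × 236096 = 1416576.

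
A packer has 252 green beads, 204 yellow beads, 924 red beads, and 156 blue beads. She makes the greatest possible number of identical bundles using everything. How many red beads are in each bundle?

77

Number of bundles = gcd(252, 204, 924, 156).
252 = 2^2 × 3^2 × 7
204 = 2^2 × 3 × 17
924 = 2^2 × 3 × 7 × 11
156 = 2^2 × 3 × 13
gcd(252, 204, 924, 156) = 2^2 × 3 = 12.
red beads per bundle = 924 / 12 = 77.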